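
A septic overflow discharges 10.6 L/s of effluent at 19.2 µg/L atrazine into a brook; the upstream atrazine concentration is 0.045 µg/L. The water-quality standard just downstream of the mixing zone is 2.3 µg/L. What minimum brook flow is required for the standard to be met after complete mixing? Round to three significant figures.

79.4 L/s

Set C_mix = 2.3: (Q·0.04500 + 10.60·19.20) / (Q + 10.60) = 2.3
→ Q = 10.60·(19.20 − 2.3)/(2.3 − 0.04500) = 79.44 L/s.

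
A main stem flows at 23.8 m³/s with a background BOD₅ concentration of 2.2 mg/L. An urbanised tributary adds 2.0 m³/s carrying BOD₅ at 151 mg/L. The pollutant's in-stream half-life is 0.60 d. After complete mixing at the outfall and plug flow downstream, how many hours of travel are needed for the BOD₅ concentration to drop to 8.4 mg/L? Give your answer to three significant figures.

Mixed concentration C = ΣQC/ΣQ = (23.80·2.200 + 2.000·151.0) / 25.80 = 354.4/25.80 = 13.73 mg/L.
Half-life 0.60 d → k = ln 2 / 0.60 = 1.155 d⁻¹.
13.73·exp(−k·t) = 8.4 → t = ln(13.73/8.4)/k = 36770 s = 10.22 h.

10.2 h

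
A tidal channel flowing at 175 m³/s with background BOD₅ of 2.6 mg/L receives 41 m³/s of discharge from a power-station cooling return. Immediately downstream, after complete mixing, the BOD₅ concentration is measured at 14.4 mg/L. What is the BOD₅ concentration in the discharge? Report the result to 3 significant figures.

Mass balance: 175.0·2.600 + 41.00·Cₑ = 216.0·14.40
→ Cₑ = (216.0·14.40 − 175.0·2.600) / 41.00 = 64.77 mg/L.

64.8 mg/L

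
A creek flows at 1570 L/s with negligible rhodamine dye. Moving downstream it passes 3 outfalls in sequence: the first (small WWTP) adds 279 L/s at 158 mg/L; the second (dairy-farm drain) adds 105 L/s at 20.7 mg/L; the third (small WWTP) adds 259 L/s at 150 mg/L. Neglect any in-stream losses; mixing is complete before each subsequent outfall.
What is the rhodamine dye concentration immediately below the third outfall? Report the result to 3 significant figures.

38.5 mg/L

Below outfall 1: Q → 1849 L/s, C = (1570·0 + 279.0·158.0)/1849 = 23.84 mg/L.
Below outfall 2: Q → 1954 L/s, C = (1849·23.84 + 105.0·20.70)/1954 = 23.67 mg/L.
Below outfall 3: Q → 2213 L/s, C = (1954·23.67 + 259.0·150.0)/2213 = 38.46 mg/L.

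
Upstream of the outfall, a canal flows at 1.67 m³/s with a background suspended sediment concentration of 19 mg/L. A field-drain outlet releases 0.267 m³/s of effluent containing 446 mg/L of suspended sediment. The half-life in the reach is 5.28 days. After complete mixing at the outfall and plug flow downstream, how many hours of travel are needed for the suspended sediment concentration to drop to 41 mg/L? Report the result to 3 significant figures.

117 h

Conservation of mass: C = (1.670·19.00 + 0.2670·446.0) / 1.937 = 150.8/1.937 = 77.86 mg/L.
Half-life 5.28 d → k = ln 2 / 5.28 = 0.1313 d⁻¹.
77.86·exp(−k·t) = 41 → t = ln(77.86/41)/k = 422100 s = 117.2 h.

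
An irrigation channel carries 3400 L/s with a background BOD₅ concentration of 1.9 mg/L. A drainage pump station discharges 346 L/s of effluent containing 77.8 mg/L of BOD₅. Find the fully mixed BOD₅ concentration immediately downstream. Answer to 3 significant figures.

Mass balance: C = (3400·1.900 + 346.0·77.80) / 3746 = 33380/3746 = 8.911 mg/L.

8.91 mg/L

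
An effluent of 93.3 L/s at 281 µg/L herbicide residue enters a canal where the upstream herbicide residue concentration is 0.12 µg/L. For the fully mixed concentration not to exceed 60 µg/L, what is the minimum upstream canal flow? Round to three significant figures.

Set C_mix = 60: (Q·0.1200 + 93.30·281.0) / (Q + 93.30) = 60
→ Q = 93.30·(281.0 − 60)/(60 − 0.1200) = 344.3 L/s.

344 L/s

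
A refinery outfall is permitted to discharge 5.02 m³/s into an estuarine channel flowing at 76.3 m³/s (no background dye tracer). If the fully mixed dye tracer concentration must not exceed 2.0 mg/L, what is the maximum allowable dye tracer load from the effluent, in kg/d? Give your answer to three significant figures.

14100 kg/d

Mass balance at the limit: 76.30·0 + 5.020·Cₑ = 81.32·2.0 → Cₑ = 32.40 mg/L.
Load = 5.020 m³/s × 32.40 g/m³ × 86 400 s/d = 14050 kg/d.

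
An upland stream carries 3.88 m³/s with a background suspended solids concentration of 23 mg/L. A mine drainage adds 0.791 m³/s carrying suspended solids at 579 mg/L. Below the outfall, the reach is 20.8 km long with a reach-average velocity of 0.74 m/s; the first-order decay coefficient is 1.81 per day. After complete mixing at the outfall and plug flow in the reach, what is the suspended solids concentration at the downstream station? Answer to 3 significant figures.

Flow-weighted average: C = (3.880·23.00 + 0.7910·579.0) / 4.671 = 547.2/4.671 = 117.2 mg/L.
Travel time t = 20.8·1000 / 0.74 = 28110 s = 7.808 h.
Decay over the reach: 117.2·exp(−kt) = 117.2·0.5550 = 65.02 mg/L.

65.0 mg/L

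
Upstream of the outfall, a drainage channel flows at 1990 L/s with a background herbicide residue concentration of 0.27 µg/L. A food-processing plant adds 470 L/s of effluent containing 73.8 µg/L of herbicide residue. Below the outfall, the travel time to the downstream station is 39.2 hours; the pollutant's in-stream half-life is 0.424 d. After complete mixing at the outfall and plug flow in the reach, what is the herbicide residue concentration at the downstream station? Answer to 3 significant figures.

0.991 µg/L

Mass balance: C = (1990·0.2700 + 470.0·73.80) / 2460 = 35220/2460 = 14.32 µg/L.
Half-life 0.424 d → k = ln 2 / 0.424 = 1.635 d⁻¹.
First-order decay: C = 14.32·exp(−k·t) = 14.32·0.06924 = 0.9914 µg/L.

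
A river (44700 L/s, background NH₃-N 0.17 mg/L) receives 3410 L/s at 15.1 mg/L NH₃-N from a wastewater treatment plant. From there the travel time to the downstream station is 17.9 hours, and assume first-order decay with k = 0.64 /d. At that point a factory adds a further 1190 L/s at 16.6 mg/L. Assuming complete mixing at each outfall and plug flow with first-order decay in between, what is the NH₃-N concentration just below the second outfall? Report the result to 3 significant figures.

1.14 mg/L

Mass balance: C = (44700·0.1700 + 3410·15.10) / 48110 = 59090/48110 = 1.228 mg/L; combined flow 48110 L/s.
First-order decay: C = 1.228·exp(−k·t) = 1.228·0.6204 = 0.7620 mg/L.
At the second outfall, C = (48110·0.7620 + 1190·16.60) / (48110 + 1190) = 1.144 mg/L.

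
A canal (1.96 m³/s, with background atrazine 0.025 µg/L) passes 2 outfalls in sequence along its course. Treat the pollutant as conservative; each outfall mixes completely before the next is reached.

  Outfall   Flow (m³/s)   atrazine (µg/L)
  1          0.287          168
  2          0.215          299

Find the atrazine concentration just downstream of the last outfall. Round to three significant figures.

Below outfall 1: Q → 2.247 m³/s, C = (1.960·0.02500 + 0.2870·168.0)/2.247 = 21.48 µg/L.
Below outfall 2: Q → 2.462 m³/s, C = (2.247·21.48 + 0.2150·299.0)/2.462 = 45.71 µg/L.

45.7 µg/L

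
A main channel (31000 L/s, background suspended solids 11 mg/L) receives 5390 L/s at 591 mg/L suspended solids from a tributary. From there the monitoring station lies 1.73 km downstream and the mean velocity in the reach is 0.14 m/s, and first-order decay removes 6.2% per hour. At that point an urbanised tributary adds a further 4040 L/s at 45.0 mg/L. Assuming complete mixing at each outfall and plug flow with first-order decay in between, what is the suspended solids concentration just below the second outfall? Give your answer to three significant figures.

74.5 mg/L

After mixing, C = (31000·11.00 + 5390·591.0) / 36390 = 3526000/36390 = 96.91 mg/L; combined flow 36390 L/s.
Travel time t = 1.73·1000 / 0.14 = 12360 s = 3.433 h.
6.2%/h lost → k = −ln(1 − 0.062) = 0.06401 h⁻¹.
Applying C = C₀e^(−kt): 96.91 × 0.8028 = 77.79 mg/L.
At the second outfall, C = (36390·77.79 + 4040·45.00) / (36390 + 4040) = 74.52 mg/L.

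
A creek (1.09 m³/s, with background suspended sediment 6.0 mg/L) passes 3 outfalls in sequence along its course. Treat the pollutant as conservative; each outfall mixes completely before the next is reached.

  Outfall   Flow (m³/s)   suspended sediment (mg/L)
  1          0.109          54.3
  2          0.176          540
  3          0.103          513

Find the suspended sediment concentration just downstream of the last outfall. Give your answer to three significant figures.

108 mg/L

Below outfall 1: Q → 1.199 m³/s, C = (1.090·6.000 + 0.1090·54.30)/1.199 = 10.39 mg/L.
Below outfall 2: Q → 1.375 m³/s, C = (1.199·10.39 + 0.1760·540.0)/1.375 = 78.18 mg/L.
Below outfall 3: Q → 1.478 m³/s, C = (1.375·78.18 + 0.1030·513.0)/1.478 = 108.5 mg/L.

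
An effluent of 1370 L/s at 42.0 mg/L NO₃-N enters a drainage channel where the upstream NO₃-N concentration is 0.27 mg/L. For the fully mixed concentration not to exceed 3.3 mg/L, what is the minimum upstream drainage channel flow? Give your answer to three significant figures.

Set C_mix = 3.3: (Q·0.2700 + 1370·42.00) / (Q + 1370) = 3.3
→ Q = 1370·(42.00 − 3.3)/(3.3 − 0.2700) = 17500 L/s.

17500 L/s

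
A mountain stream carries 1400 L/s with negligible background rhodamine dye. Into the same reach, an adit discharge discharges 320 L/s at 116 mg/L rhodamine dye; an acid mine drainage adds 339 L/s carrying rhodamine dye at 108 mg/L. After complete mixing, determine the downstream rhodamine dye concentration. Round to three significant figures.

35.8 mg/L

Mass balance: C = (1400·0 + 320.0·116.0 + 339.0·108.0) / 2059 = 73730/2059 = 35.81 mg/L.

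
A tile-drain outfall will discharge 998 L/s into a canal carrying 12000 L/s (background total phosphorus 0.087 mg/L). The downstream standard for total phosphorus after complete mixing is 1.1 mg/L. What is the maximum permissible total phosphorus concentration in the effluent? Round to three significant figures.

At the limit, (Qr·Cr + Qe·Cₑ)/(Qr + Qe) = 1.1:
Cₑ = (13000·1.1 − 12000·0.08700) / 998.0 = 13.28 mg/L.

13.3 mg/L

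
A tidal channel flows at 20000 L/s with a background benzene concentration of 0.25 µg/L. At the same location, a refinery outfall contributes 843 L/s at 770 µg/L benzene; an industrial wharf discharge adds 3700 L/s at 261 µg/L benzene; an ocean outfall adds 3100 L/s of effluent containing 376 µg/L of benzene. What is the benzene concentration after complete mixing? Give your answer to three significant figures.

After mixing, C = (20000·0.2500 + 843.0·770.0 + 3700·261.0 + 3100·376.0) / 27640 = 2785000/27640 = 100.8 µg/L.

101 µg/L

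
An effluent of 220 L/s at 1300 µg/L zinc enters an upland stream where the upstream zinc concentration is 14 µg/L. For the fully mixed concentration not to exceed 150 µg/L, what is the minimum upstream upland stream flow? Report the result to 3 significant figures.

Set C_mix = 150: (Q·14.00 + 220.0·1300) / (Q + 220.0) = 150
→ Q = 220.0·(1300 − 150)/(150 − 14.00) = 1860 L/s.

1860 L/s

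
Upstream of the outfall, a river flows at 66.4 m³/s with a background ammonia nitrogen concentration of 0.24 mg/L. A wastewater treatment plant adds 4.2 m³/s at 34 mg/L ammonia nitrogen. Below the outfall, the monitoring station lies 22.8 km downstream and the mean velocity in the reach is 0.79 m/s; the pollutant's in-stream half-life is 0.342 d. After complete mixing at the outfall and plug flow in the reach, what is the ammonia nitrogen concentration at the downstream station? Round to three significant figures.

After mixing, C = (66.40·0.2400 + 4.200·34.00) / 70.60 = 158.7/70.60 = 2.248 mg/L.
Travel time t = 22.8·1000 / 0.79 = 28860 s = 8.017 h.
Half-life 0.342 d → k = ln 2 / 0.342 = 2.027 d⁻¹.
After decay, C = 2.248 × e^(−kt) = 2.248 × 0.5081 = 1.142 mg/L.

1.14 mg/L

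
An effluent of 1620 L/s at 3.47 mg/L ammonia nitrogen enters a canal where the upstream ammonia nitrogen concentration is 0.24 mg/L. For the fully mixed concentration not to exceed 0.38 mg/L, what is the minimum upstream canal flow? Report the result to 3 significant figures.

35800 L/s

Set C_mix = 0.38: (Q·0.2400 + 1620·3.470) / (Q + 1620) = 0.38
→ Q = 1620·(3.470 − 0.38)/(0.38 − 0.2400) = 35760 L/s.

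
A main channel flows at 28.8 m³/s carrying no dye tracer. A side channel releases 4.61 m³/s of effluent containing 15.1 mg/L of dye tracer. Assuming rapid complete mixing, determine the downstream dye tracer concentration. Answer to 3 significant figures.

After mixing, C = (28.80·0 + 4.610·15.10) / 33.41 = 69.61/33.41 = 2.084 mg/L.

2.08 mg/L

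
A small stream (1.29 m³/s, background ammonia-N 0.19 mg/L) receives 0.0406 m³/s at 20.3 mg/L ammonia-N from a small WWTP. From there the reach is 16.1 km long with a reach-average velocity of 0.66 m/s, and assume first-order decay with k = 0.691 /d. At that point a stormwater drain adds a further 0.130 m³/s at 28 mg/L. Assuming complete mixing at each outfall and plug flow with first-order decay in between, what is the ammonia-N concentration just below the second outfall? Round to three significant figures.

3.09 mg/L

Flow-weighted average: C = (1.290·0.1900 + 0.04060·20.30) / 1.331 = 1.069/1.331 = 0.8036 mg/L; combined flow 1.331 m³/s.
Travel time t = 16.1·1000 / 0.66 = 24390 s = 6.776 h.
First-order decay: C = 0.8036·exp(−k·t) = 0.8036·0.8228 = 0.6612 mg/L.
Second outfall: C = (1.331·0.6612 + 0.1300·28.00)/1.461 = 3.094 mg/L.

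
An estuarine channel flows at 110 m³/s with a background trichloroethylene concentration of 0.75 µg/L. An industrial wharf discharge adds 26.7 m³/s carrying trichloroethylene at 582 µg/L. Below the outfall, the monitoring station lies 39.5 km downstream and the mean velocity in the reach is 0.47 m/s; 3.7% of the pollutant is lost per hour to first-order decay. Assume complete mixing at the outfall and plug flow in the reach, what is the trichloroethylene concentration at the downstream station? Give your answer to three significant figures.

After mixing, C = (110.0·0.7500 + 26.70·582.0) / 136.7 = 15620/136.7 = 114.3 µg/L.
Travel time t = 39.5·1000 / 0.47 = 84040 s = 23.35 h.
3.7%/h lost → k = −ln(1 − 0.037) = 0.03770 h⁻¹.
Decay over the reach: 114.3·exp(−kt) = 114.3·0.4147 = 47.39 µg/L.

47.4 µg/L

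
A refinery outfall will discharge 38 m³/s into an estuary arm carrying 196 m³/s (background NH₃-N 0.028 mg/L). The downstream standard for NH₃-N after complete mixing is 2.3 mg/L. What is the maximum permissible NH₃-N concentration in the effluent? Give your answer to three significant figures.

14.0 mg/L

At the limit, (Qr·Cr + Qe·Cₑ)/(Qr + Qe) = 2.3:
Cₑ = (234.0·2.3 − 196.0·0.02800) / 38.00 = 14.02 mg/L.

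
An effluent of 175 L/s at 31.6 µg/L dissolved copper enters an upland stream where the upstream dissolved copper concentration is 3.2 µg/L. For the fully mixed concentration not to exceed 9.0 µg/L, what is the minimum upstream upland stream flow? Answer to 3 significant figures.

Set C_mix = 9.0: (Q·3.200 + 175.0·31.60) / (Q + 175.0) = 9.0
→ Q = 175.0·(31.60 − 9.0)/(9.0 − 3.200) = 681.9 L/s.

682 L/s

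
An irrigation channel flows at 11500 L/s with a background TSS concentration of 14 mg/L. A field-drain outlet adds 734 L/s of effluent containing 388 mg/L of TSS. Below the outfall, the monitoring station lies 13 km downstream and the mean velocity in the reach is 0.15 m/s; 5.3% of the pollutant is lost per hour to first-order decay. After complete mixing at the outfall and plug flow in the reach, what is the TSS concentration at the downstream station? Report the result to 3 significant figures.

9.82 mg/L

Conservation of mass: C = (11500·14.00 + 734.0·388.0) / 12230 = 445800/12230 = 36.44 mg/L.
Travel time t = 13·1000 / 0.15 = 86670 s = 24.07 h.
5.3%/h lost → k = −ln(1 − 0.053) = 0.05446 h⁻¹.
After decay, C = 36.44 × e^(−kt) = 36.44 × 0.2696 = 9.822 mg/L.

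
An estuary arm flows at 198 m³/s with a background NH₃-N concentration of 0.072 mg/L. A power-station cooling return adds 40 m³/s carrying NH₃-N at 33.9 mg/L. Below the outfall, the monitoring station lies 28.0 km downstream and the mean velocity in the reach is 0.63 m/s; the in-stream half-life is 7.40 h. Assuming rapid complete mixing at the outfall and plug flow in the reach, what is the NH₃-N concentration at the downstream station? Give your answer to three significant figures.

After mixing, C = (198.0·0.07200 + 40.00·33.90) / 238.0 = 1370/238.0 = 5.757 mg/L.
Travel time t = 28.0·1000 / 0.63 = 44440 s = 12.35 h.
Half-life 7.40 h → k = ln 2 / 7.40 = 0.09367 h⁻¹ = 2.248 d⁻¹.
Applying C = C₀e^(−kt): 5.757 × 0.3146 = 1.811 mg/L.

1.81 mg/L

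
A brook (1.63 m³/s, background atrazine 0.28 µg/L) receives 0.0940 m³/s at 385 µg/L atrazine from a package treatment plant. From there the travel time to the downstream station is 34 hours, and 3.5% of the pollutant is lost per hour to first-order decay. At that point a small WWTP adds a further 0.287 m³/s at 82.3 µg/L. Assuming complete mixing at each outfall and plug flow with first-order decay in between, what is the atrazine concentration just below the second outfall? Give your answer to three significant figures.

Flow-weighted average: C = (1.630·0.2800 + 0.09400·385.0) / 1.724 = 36.65/1.724 = 21.26 µg/L; combined flow 1.724 m³/s.
3.5%/h lost → k = −ln(1 − 0.035) = 0.03563 h⁻¹.
Applying C = C₀e^(−kt): 21.26 × 0.2978 = 6.330 µg/L.
At the second outfall, C = (1.724·6.330 + 0.2870·82.30) / (1.724 + 0.2870) = 17.17 µg/L.

17.2 µg/L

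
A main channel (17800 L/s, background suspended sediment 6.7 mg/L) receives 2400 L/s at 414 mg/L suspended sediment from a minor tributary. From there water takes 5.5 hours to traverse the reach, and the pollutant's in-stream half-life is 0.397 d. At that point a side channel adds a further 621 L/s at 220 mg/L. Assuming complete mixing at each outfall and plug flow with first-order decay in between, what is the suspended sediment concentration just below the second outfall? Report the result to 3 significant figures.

42.4 mg/L

Mass balance: C = (17800·6.700 + 2400·414.0) / 20200 = 1113000/20200 = 55.09 mg/L; combined flow 20200 L/s.
Half-life 0.397 d → k = ln 2 / 0.397 = 1.746 d⁻¹.
Applying C = C₀e^(−kt): 55.09 × 0.6702 = 36.93 mg/L.
Second outfall: C = (20200·36.93 + 621.0·220.0)/20820 = 42.39 mg/L.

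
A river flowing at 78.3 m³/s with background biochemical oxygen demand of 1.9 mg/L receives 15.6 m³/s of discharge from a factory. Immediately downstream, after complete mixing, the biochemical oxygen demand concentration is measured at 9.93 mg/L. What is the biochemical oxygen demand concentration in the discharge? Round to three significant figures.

Mass balance: 78.30·1.900 + 15.60·Cₑ = 93.90·9.930
→ Cₑ = (93.90·9.930 − 78.30·1.900) / 15.60 = 50.23 mg/L.

50.2 mg/L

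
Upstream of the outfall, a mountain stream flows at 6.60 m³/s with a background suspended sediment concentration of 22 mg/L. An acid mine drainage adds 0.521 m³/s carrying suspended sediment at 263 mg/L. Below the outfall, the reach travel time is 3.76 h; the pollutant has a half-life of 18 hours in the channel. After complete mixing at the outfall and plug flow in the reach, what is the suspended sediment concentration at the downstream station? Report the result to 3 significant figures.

34.3 mg/L

Flow-weighted average: C = (6.600·22.00 + 0.5210·263.0) / 7.121 = 282.2/7.121 = 39.63 mg/L.
Half-life 18 h → k = ln 2 / 18 = 0.03851 h⁻¹ = 0.9242 d⁻¹.
First-order decay: C = 39.63·exp(−k·t) = 39.63·0.8652 = 34.29 mg/L.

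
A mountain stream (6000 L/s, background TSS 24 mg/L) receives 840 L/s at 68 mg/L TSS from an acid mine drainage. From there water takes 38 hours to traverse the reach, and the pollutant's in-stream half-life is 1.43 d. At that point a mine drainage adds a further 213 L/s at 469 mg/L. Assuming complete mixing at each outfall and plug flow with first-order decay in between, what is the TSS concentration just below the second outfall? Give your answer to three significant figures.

Conservation of mass: C = (6000·24.00 + 840.0·68.00) / 6840 = 201100/6840 = 29.40 mg/L; combined flow 6840 L/s.
Half-life 1.43 d → k = ln 2 / 1.43 = 0.4847 d⁻¹.
First-order decay: C = 29.40·exp(−k·t) = 29.40·0.4642 = 13.65 mg/L.
Second outfall: C = (6840·13.65 + 213.0·469.0)/7053 = 27.40 mg/L.

27.4 mg/L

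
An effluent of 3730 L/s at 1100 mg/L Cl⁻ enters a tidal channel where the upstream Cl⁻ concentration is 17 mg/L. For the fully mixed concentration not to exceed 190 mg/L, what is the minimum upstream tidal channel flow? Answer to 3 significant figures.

19600 L/s

Set C_mix = 190: (Q·17.00 + 3730·1100) / (Q + 3730) = 190
→ Q = 3730·(1100 − 190)/(190 − 17.00) = 19620 L/s.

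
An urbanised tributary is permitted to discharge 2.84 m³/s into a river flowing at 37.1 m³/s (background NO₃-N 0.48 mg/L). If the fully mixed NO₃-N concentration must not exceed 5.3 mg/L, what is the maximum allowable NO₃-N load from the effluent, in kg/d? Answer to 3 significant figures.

Mass balance at the limit: 37.10·0.4800 + 2.840·Cₑ = 39.94·5.3 → Cₑ = 68.27 mg/L.
Load = 2.840 m³/s × 68.27 g/m³ × 86 400 s/d = 16750 kg/d.

16800 kg/d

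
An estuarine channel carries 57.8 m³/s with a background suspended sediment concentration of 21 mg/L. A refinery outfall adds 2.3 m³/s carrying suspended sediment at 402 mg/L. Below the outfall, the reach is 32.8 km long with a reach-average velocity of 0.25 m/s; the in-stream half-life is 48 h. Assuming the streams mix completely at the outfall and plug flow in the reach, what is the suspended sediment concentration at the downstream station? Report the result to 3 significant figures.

21.0 mg/L

Flow-weighted average: C = (57.80·21.00 + 2.300·402.0) / 60.10 = 2138/60.10 = 35.58 mg/L.
Travel time t = 32.8·1000 / 0.25 = 131200 s = 36.44 h.
Half-life 48 h → k = ln 2 / 48 = 0.01444 h⁻¹ = 0.3466 d⁻¹.
First-order decay: C = 35.58·exp(−k·t) = 35.58·0.5908 = 21.02 mg/L.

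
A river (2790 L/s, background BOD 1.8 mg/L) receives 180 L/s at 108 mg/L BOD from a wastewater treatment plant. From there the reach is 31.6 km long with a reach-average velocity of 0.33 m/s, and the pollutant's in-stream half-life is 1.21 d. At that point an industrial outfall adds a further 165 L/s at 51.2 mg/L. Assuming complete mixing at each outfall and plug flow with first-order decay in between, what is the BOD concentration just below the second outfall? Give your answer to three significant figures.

6.83 mg/L

Mass balance: C = (2790·1.800 + 180.0·108.0) / 2970 = 24460/2970 = 8.236 mg/L; combined flow 2970 L/s.
Travel time t = 31.6·1000 / 0.33 = 95760 s = 26.60 h.
Half-life 1.21 d → k = ln 2 / 1.21 = 0.5728 d⁻¹.
After decay, C = 8.236 × e^(−kt) = 8.236 × 0.5300 = 4.365 mg/L.
Second outfall: C = (2970·4.365 + 165.0·51.20)/3135 = 6.830 mg/L.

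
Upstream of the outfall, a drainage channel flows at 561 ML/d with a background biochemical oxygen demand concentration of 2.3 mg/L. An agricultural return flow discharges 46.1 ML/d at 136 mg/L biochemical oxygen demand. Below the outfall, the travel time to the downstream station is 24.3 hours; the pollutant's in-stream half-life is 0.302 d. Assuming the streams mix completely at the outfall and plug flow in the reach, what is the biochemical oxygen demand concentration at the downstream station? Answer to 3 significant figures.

1.22 mg/L

Mixed concentration C = ΣQC/ΣQ = (561.0·2.300 + 46.10·136.0) / 607.1 = 7560/607.1 = 12.45 mg/L.
Half-life 0.302 d → k = ln 2 / 0.302 = 2.295 d⁻¹.
First-order decay: C = 12.45·exp(−k·t) = 12.45·0.09789 = 1.219 mg/L.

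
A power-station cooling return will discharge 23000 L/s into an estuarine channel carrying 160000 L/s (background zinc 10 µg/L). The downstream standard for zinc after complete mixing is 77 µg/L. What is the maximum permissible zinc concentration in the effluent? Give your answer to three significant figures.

543 µg/L

At the limit, (Qr·Cr + Qe·Cₑ)/(Qr + Qe) = 77:
Cₑ = (183000·77 − 160000·10.00) / 23000 = 543.1 µg/L.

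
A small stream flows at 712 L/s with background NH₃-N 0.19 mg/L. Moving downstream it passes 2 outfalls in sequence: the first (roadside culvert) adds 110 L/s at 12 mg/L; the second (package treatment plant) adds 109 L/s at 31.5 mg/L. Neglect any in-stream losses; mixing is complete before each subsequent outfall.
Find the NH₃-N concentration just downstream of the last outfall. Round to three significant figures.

5.25 mg/L

Below outfall 1: Q → 822.0 L/s, C = (712.0·0.1900 + 110.0·12.00)/822.0 = 1.770 mg/L.
Below outfall 2: Q → 931.0 L/s, C = (822.0·1.770 + 109.0·31.50)/931.0 = 5.251 mg/L.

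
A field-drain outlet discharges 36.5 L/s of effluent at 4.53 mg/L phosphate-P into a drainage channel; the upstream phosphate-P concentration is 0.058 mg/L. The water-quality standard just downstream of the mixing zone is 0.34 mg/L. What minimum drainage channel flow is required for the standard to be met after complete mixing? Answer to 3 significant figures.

542 L/s

Set C_mix = 0.34: (Q·0.05800 + 36.50·4.530) / (Q + 36.50) = 0.34
→ Q = 36.50·(4.530 − 0.34)/(0.34 − 0.05800) = 542.3 L/s.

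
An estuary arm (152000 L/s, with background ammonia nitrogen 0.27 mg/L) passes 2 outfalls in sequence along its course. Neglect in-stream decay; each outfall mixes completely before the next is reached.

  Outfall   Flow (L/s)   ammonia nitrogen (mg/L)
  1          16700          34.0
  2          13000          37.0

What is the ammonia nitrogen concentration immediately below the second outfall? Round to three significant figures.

After outfall 1: Q = 152000 + 16700 = 168700 L/s; C = (152000·0.2700 + 16700·34.00)/168700 = 3.609 mg/L.
After outfall 2: Q = 168700 + 13000 = 181700 L/s; C = (168700·3.609 + 13000·37.00)/181700 = 5.998 mg/L.

6.00 mg/L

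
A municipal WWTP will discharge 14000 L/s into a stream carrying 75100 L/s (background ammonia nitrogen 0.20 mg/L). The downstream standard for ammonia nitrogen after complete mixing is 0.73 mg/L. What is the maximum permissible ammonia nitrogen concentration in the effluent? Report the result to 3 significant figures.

3.57 mg/L

At the limit, (Qr·Cr + Qe·Cₑ)/(Qr + Qe) = 0.73:
Cₑ = (89100·0.73 − 75100·0.2000) / 14000 = 3.573 mg/L.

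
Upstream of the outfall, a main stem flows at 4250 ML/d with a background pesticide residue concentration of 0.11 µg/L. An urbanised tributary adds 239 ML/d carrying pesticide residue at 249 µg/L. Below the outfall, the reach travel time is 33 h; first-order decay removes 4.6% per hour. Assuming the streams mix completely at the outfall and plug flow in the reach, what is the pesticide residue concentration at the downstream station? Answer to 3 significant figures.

Flow-weighted average: C = (4250·0.1100 + 239.0·249.0) / 4489 = 59980/4489 = 13.36 µg/L.
4.6%/h lost → k = −ln(1 − 0.046) = 0.04709 h⁻¹.
Decay over the reach: 13.36·exp(−kt) = 13.36·0.2114 = 2.825 µg/L.

2.82 µg/L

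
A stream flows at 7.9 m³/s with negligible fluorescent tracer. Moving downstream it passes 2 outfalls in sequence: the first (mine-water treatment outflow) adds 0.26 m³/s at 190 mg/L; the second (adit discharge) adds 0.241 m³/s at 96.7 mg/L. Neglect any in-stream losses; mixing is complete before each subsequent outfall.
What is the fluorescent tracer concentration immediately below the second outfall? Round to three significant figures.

Outfall 1: combined Q = 8.160 m³/s; C = (7.900·0 + 0.2600·190.0)/8.160 = 6.054 mg/L.
Outfall 2: combined Q = 8.401 m³/s; C = (8.160·6.054 + 0.2410·96.70)/8.401 = 8.654 mg/L.

8.65 mg/L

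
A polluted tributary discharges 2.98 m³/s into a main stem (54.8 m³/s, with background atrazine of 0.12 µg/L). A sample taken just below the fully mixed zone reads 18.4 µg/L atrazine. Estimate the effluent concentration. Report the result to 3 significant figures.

Mass balance: 54.80·0.1200 + 2.980·Cₑ = 57.78·18.40
→ Cₑ = (57.78·18.40 − 54.80·0.1200) / 2.980 = 354.6 µg/L.

355 µg/L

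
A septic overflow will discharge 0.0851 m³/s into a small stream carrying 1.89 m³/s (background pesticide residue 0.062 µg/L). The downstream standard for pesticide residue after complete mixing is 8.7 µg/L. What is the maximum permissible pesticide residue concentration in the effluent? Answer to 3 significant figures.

201 µg/L

At the limit, (Qr·Cr + Qe·Cₑ)/(Qr + Qe) = 8.7:
Cₑ = (1.975·8.7 − 1.890·0.06200) / 0.08510 = 200.5 µg/L.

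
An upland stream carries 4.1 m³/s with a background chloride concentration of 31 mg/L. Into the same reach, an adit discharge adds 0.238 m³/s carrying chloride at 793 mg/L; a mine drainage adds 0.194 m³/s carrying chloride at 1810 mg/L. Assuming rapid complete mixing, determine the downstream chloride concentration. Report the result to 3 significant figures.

Conservation of mass: C = (4.100·31.00 + 0.2380·793.0 + 0.1940·1810) / 4.532 = 667.0/4.532 = 147.2 mg/L.

147 mg/L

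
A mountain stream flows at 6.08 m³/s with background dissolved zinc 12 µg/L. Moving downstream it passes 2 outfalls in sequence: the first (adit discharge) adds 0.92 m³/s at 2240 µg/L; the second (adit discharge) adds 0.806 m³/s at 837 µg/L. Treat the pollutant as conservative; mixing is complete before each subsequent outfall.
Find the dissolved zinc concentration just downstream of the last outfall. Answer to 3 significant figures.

360 µg/L

Outfall 1: combined Q = 7.000 m³/s; C = (6.080·12.00 + 0.9200·2240)/7.000 = 304.8 µg/L.
Outfall 2: combined Q = 7.806 m³/s; C = (7.000·304.8 + 0.8060·837.0)/7.806 = 359.8 µg/L.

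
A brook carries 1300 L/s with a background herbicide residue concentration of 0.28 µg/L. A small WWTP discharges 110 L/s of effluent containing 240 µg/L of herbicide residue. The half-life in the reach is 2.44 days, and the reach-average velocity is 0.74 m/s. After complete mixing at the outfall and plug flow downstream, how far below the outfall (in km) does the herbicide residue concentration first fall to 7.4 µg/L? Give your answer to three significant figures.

Mass balance: C = (1300·0.2800 + 110.0·240.0) / 1410 = 26760/1410 = 18.98 µg/L.
Half-life 2.44 d → k = ln 2 / 2.44 = 0.2841 d⁻¹.
Set 18.98·exp(−k·t) = 7.4 → t = ln(18.98/7.4)/k = 286500 s = 79.58 h.
Distance = v·t = 0.74·286500 = 212000 m = 212.0 km.

212 km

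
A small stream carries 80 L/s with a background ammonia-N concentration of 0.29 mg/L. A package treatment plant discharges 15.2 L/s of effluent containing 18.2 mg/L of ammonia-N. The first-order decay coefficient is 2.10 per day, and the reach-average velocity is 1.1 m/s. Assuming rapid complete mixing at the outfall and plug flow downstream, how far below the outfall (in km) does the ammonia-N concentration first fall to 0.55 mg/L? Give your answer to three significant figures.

Mixed concentration C = ΣQC/ΣQ = (80.00·0.2900 + 15.20·18.20) / 95.20 = 299.8/95.20 = 3.150 mg/L.
Set 3.150·exp(−k·t) = 0.55 → t = ln(3.150/0.55)/k = 71800 s = 19.94 h.
Distance = v·t = 1.1·71800 = 78980 m = 78.98 km.

79.0 km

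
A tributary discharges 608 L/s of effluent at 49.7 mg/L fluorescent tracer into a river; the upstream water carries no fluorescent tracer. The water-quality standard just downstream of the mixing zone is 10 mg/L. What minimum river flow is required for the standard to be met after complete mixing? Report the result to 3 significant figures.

Set C_mix = 10: (Q·0 + 608.0·49.70) / (Q + 608.0) = 10
→ Q = 608.0·(49.70 − 10)/(10 − 0) = 2414 L/s.

2410 L/s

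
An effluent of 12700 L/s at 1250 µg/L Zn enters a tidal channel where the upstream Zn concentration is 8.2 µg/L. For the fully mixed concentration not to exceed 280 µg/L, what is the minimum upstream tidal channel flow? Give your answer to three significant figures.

45300 L/s

Set C_mix = 280: (Q·8.200 + 12700·1250) / (Q + 12700) = 280
→ Q = 12700·(1250 − 280)/(280 − 8.200) = 45320 L/s.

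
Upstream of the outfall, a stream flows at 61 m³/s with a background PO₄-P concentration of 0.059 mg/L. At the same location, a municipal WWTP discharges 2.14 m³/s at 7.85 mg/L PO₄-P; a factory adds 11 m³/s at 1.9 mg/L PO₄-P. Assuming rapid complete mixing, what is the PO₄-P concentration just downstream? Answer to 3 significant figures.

0.557 mg/L

After mixing, C = (61.00·0.05900 + 2.140·7.850 + 11.00·1.900) / 74.14 = 41.30/74.14 = 0.5570 mg/L.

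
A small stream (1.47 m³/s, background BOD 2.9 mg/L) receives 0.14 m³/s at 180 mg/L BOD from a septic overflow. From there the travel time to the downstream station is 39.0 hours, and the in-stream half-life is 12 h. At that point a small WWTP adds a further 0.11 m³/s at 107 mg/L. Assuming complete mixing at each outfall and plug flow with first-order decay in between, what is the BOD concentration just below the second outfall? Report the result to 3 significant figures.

8.64 mg/L

Mass balance: C = (1.470·2.900 + 0.1400·180.0) / 1.610 = 29.46/1.610 = 18.30 mg/L; combined flow 1.610 m³/s.
Half-life 12 h → k = ln 2 / 12 = 0.05776 h⁻¹ = 1.386 d⁻¹.
Applying C = C₀e^(−kt): 18.30 × 0.1051 = 1.924 mg/L.
Second outfall: C = (1.610·1.924 + 0.1100·107.0)/1.720 = 8.644 mg/L.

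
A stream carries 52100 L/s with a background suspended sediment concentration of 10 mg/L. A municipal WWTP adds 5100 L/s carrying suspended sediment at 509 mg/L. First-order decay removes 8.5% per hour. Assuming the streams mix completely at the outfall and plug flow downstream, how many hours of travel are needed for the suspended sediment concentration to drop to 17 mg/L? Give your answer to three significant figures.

After mixing, C = (52100·10.00 + 5100·509.0) / 57200 = 3117000/57200 = 54.49 mg/L.
8.5%/h lost → k = −ln(1 − 0.085) = 0.08883 h⁻¹.
54.49·exp(−k·t) = 17 → t = ln(54.49/17)/k = 47210 s = 13.11 h.

13.1 h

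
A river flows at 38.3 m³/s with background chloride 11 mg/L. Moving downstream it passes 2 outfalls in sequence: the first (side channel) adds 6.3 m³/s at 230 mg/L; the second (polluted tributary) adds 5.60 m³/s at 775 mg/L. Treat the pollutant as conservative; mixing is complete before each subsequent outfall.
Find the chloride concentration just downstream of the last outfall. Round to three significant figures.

After outfall 1: Q = 38.30 + 6.300 = 44.60 m³/s; C = (38.30·11.00 + 6.300·230.0)/44.60 = 41.93 mg/L.
After outfall 2: Q = 44.60 + 5.600 = 50.20 m³/s; C = (44.60·41.93 + 5.600·775.0)/50.20 = 123.7 mg/L.

124 mg/L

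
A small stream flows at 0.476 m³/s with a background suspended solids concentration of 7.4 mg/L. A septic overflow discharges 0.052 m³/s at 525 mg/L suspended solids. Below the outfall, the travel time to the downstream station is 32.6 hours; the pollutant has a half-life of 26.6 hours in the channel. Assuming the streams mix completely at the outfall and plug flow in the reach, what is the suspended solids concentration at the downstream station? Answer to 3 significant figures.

Conservation of mass: C = (0.4760·7.400 + 0.05200·525.0) / 0.5280 = 30.82/0.5280 = 58.38 mg/L.
Half-life 26.6 h → k = ln 2 / 26.6 = 0.02606 h⁻¹ = 0.6254 d⁻¹.
After decay, C = 58.38 × e^(−kt) = 58.38 × 0.4276 = 24.96 mg/L.

25.0 mg/L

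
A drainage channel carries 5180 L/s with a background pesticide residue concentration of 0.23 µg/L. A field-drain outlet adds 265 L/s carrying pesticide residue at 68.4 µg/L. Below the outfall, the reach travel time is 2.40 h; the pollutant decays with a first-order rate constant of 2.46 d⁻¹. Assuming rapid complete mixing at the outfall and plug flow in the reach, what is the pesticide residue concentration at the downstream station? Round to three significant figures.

Mixed concentration C = ΣQC/ΣQ = (5180·0.2300 + 265.0·68.40) / 5445 = 19320/5445 = 3.548 µg/L.
After decay, C = 3.548 × e^(−kt) = 3.548 × 0.7819 = 2.774 µg/L.

2.77 µg/L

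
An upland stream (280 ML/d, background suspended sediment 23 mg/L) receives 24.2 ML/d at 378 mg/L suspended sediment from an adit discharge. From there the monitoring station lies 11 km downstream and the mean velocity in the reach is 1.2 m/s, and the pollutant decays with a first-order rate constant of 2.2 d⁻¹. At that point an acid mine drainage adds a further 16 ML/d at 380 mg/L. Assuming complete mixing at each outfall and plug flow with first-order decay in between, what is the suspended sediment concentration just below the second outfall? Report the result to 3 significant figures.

Mixed concentration C = ΣQC/ΣQ = (280.0·23.00 + 24.20·378.0) / 304.2 = 15590/304.2 = 51.24 mg/L; combined flow 304.2 ML/d.
Travel time t = 11·1000 / 1.2 = 9167 s = 2.546 h.
Applying C = C₀e^(−kt): 51.24 × 0.7918 = 40.57 mg/L.
At the second outfall, C = (304.2·40.57 + 16.00·380.0) / (304.2 + 16.00) = 57.53 mg/L.

57.5 mg/L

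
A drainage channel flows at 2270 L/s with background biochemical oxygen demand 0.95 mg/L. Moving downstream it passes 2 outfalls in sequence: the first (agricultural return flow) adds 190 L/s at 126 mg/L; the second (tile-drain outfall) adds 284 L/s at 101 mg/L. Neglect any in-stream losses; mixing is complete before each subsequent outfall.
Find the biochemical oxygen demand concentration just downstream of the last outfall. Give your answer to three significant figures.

20.0 mg/L

Outfall 1: combined Q = 2460 L/s; C = (2270·0.9500 + 190.0·126.0)/2460 = 10.61 mg/L.
Outfall 2: combined Q = 2744 L/s; C = (2460·10.61 + 284.0·101.0)/2744 = 19.96 mg/L.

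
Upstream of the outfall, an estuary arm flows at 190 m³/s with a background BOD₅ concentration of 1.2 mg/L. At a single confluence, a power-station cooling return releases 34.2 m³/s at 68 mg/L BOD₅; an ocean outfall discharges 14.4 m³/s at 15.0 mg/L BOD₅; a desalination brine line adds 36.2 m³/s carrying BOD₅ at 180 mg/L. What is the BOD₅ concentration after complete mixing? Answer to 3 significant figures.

Mass balance: C = (190.0·1.200 + 34.20·68.00 + 14.40·15.00 + 36.20·180.0) / 274.8 = 9286/274.8 = 33.79 mg/L.

33.8 mg/L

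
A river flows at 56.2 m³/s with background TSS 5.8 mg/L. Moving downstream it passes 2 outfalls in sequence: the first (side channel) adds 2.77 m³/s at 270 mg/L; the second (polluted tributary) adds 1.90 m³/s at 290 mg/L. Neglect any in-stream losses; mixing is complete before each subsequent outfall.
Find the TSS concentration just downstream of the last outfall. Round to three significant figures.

26.7 mg/L

After outfall 1: Q = 56.20 + 2.770 = 58.97 m³/s; C = (56.20·5.800 + 2.770·270.0)/58.97 = 18.21 mg/L.
After outfall 2: Q = 58.97 + 1.900 = 60.87 m³/s; C = (58.97·18.21 + 1.900·290.0)/60.87 = 26.69 mg/L.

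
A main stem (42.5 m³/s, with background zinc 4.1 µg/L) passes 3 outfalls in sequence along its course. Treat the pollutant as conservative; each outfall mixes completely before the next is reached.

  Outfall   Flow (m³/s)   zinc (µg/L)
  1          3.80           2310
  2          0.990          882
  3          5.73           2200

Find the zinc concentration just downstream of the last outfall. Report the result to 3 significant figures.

423 µg/L

Outfall 1: combined Q = 46.30 m³/s; C = (42.50·4.100 + 3.800·2310)/46.30 = 193.4 µg/L.
Outfall 2: combined Q = 47.29 m³/s; C = (46.30·193.4 + 0.9900·882.0)/47.29 = 207.8 µg/L.
Outfall 3: combined Q = 53.02 m³/s; C = (47.29·207.8 + 5.730·2200)/53.02 = 423.1 µg/L.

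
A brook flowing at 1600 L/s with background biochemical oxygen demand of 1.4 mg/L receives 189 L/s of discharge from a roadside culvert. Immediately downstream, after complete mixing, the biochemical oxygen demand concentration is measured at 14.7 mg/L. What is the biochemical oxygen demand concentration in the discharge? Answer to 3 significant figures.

127 mg/L

Mass balance: 1600·1.400 + 189.0·Cₑ = 1789·14.70
→ Cₑ = (1789·14.70 − 1600·1.400) / 189.0 = 127.3 mg/L.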